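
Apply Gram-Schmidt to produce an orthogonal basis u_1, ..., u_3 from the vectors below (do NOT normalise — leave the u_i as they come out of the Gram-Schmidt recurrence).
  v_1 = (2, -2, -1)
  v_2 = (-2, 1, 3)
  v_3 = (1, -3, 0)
Orthogonal basis:
  u_1 = (2, -2, -1)
  u_2 = (0, -1, 2)
  u_3 = (-7/9, -28/45, -14/45)

Apply the Gram-Schmidt recurrence
  u_1 = v_1
  u_i = v_i − Σ_{j<i} ((v_i · u_j) / (u_j · u_j)) · u_j.

Step by step this gives:
  u_1 = (2, -2, -1)
  u_2 = (0, -1, 2)
  u_3 = (-7/9, -28/45, -14/45)

Orthogonality check:
  u_2 · u_1 = 0 (should be 0)
  u_3 · u_1 = 0 (should be 0)
  u_3 · u_2 = 0 (should be 0)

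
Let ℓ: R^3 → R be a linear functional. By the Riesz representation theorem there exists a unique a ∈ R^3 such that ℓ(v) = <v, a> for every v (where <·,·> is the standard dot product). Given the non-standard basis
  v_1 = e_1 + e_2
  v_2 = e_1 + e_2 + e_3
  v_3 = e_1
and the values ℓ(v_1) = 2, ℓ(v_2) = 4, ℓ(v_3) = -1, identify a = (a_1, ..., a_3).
a = (-1, 3, 2)

Write a = (a_1, ..., a_3) in the standard basis. For each basis vector v_i, ℓ(v_i) = <v_i, a> is a linear equation in the a_j's. Collect the n equations into a matrix system V a = ℓ, where row i of V is v_i (expressed in the standard basis). Since V is invertible (lower-triangular with 1s on the diagonal, up to permutation), solve by back-substitution:
  V =
[[1, 1, 0],
 [1, 1, 1],
 [1, 0, 0]]
  V a = (2, 4, -1)
Solving gives a = (-1, 3, 2).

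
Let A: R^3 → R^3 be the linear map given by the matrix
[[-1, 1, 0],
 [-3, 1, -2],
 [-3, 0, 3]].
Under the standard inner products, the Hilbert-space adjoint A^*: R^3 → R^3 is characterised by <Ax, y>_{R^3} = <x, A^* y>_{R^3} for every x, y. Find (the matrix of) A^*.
A^* = A^T =
[[-1, -3, -3],
 [1, 1, 0],
 [0, -2, 3]]

For real matrices with standard dot products, the defining identity <Ax, y> = <x, A^* y> gives (Ax)^T y = x^T (A^*) y, i.e. x^T A^T y = x^T (A^*) y. Since this holds for all x, y, we must have A^* = A^T. Therefore
A^* =
[[-1, -3, -3],
 [1, 1, 0],
 [0, -2, 3]].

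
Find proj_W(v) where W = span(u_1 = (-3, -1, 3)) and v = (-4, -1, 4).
proj_W(v) = (-75/19, -25/19, 75/19)

Set up U = [u_1 | ... | u_1] ∈ R^(3×1). The projector onto W = col(U) is P = U (U^T U)^(-1) U^T.
Compute U^T U =
  [19],
and U^T v = (25).
Solve U^T U · c = U^T v for the coefficients: c = (25/19). The projection is proj_W(v) = U c.
Check: (v - proj_W(v)) · u_1 = 0  (should be 0).
Result: proj_W(v) = (-75/19, -25/19, 75/19).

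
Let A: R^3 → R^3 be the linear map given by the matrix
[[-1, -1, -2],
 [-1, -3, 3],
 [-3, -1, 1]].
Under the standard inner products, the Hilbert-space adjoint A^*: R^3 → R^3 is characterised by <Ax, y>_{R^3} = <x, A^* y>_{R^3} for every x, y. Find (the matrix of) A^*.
A^* = A^T =
[[-1, -1, -3],
 [-1, -3, -1],
 [-2, 3, 1]]

For real matrices with standard dot products, the defining identity <Ax, y> = <x, A^* y> gives (Ax)^T y = x^T (A^*) y, i.e. x^T A^T y = x^T (A^*) y. Since this holds for all x, y, we must have A^* = A^T. Therefore
A^* =
[[-1, -1, -3],
 [-1, -3, -1],
 [-2, 3, 1]].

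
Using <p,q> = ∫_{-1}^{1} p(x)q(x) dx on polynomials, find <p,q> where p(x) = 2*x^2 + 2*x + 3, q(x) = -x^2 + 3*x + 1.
<p,q> = 128/15

Expand the product: p(x)·q(x) = -2*x^4 + 4*x^3 + 5*x^2 + 11*x + 3.
∫_{-1}^{1} of each monomial x^k gives [2/(k+1) if k even, 0 if k odd]. Integrating term-by-term (or equivalently evaluating the antiderivative F(x) = -2*x^5/5 + x^4 + 5*x^3/3 + 11*x^2/2 + 3*x at the endpoints):
  F(1) − F(−1) = 323/30 − (67/30) = 128/15.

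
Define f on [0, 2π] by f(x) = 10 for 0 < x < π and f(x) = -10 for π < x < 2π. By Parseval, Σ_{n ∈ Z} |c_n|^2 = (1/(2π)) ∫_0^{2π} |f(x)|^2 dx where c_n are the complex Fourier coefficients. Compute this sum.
Σ |c_n|^2 = 100

Parseval equates the L^2 energy of f (normalised by 1/(2π)) with the ℓ^2 sum of its Fourier coefficients: (1/(2π)) ∫_0^{2π} |f|^2 = Σ |c_n|^2.
Compute the left side: (1/(2π)) [∫_0^π 10^2 dx + ∫_π^{2π} (-10)^2 dx] = (1/(2π)) · (100π + 100π) = (100 + 100)/2 = 100.
So Σ_{n ∈ Z} |c_n|^2 = 100.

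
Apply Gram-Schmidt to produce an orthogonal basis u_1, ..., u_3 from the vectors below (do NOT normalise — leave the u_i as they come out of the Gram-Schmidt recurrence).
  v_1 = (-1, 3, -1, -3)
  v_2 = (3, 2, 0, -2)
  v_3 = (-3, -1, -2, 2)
Orthogonal basis:
  u_1 = (-1, 3, -1, -3)
  u_2 = (69/20, 13/20, 9/20, -13/20)
  u_3 = (82/259, 68/259, -451/259, 191/259)

Apply the Gram-Schmidt recurrence
  u_1 = v_1
  u_i = v_i − Σ_{j<i} ((v_i · u_j) / (u_j · u_j)) · u_j.

Step by step this gives:
  u_1 = (-1, 3, -1, -3)
  u_2 = (69/20, 13/20, 9/20, -13/20)
  u_3 = (82/259, 68/259, -451/259, 191/259)

Orthogonality check:
  u_2 · u_1 = 0 (should be 0)
  u_3 · u_1 = 0 (should be 0)
  u_3 · u_2 = 0 (should be 0)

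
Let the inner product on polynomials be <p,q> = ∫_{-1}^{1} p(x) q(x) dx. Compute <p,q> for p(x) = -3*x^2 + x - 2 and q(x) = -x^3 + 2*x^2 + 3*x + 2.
<p,q> = -232/15

Expand the product: p(x)·q(x) = 3*x^5 - 7*x^4 - 5*x^3 - 7*x^2 - 4*x - 4.
∫_{-1}^{1} of each monomial x^k gives [2/(k+1) if k even, 0 if k odd]. Integrating term-by-term (or equivalently evaluating the antiderivative F(x) = x^6/2 - 7*x^5/5 - 5*x^4/4 - 7*x^3/3 - 2*x^2 - 4*x at the endpoints):
  F(1) − F(−1) = -629/60 − (299/60) = -232/15.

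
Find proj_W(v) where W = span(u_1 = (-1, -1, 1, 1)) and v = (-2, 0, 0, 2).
proj_W(v) = (-1, -1, 1, 1)

Set up U = [u_1 | ... | u_1] ∈ R^(4×1). The projector onto W = col(U) is P = U (U^T U)^(-1) U^T.
Compute U^T U =
  [4],
and U^T v = (4).
Solve U^T U · c = U^T v for the coefficients: c = (1). The projection is proj_W(v) = U c.
Check: (v - proj_W(v)) · u_1 = 0  (should be 0).
Result: proj_W(v) = (-1, -1, 1, 1).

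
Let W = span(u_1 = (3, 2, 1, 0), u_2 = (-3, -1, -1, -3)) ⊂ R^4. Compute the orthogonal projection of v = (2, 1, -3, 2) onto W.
proj_W(v) = (45/34, 5/17, 15/34, 30/17)

Set up U = [u_1 | ... | u_2] ∈ R^(4×2). The projector onto W = col(U) is P = U (U^T U)^(-1) U^T.
Compute U^T U =
  [14, -12]
  [-12, 20],
and U^T v = (5, -10).
Solve U^T U · c = U^T v for the coefficients: c = (-5/34, -10/17). The projection is proj_W(v) = U c.
Check: (v - proj_W(v)) · u_1 = 0  (should be 0).
Check: (v - proj_W(v)) · u_2 = 0  (should be 0).
Result: proj_W(v) = (45/34, 5/17, 15/34, 30/17).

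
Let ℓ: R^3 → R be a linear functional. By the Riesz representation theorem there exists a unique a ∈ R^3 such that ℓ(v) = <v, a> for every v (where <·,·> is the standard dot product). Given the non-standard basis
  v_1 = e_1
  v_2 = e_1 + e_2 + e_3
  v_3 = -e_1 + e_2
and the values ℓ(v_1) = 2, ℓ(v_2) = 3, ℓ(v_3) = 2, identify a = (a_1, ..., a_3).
a = (2, 4, -3)

Write a = (a_1, ..., a_3) in the standard basis. For each basis vector v_i, ℓ(v_i) = <v_i, a> is a linear equation in the a_j's. Collect the n equations into a matrix system V a = ℓ, where row i of V is v_i (expressed in the standard basis). Since V is invertible (lower-triangular with 1s on the diagonal, up to permutation), solve by back-substitution:
  V =
[[1, 0, 0],
 [1, 1, 1],
 [-1, 1, 0]]
  V a = (2, 3, 2)
Solving gives a = (2, 4, -3).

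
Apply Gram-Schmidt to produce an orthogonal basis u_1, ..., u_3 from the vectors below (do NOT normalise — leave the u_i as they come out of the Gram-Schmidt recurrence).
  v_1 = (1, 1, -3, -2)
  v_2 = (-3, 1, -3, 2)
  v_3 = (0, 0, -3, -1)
Orthogonal basis:
  u_1 = (1, 1, -3, -2)
  u_2 = (-16/5, 4/5, -12/5, 12/5)
  u_3 = (-1/21, -19/21, -2/7, -1/21)

Apply the Gram-Schmidt recurrence
  u_1 = v_1
  u_i = v_i − Σ_{j<i} ((v_i · u_j) / (u_j · u_j)) · u_j.

Step by step this gives:
  u_1 = (1, 1, -3, -2)
  u_2 = (-16/5, 4/5, -12/5, 12/5)
  u_3 = (-1/21, -19/21, -2/7, -1/21)

Orthogonality check:
  u_2 · u_1 = 0 (should be 0)
  u_3 · u_1 = 0 (should be 0)
  u_3 · u_2 = 0 (should be 0)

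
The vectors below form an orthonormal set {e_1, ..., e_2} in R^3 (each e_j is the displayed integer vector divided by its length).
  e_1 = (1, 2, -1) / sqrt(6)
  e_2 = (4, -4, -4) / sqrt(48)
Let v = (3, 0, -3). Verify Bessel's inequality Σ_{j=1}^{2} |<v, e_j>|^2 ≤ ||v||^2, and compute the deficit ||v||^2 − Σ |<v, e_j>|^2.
Σ |<v, e_j>|^2 = 18; ||v||^2 = 18; deficit = 0

Write each e_j = u_j / sqrt(<u_j, u_j>) where u_j is the displayed integer vector. Then <v, e_j> = <v, u_j> / sqrt(<u_j, u_j>), so |<v, e_j>|^2 = <v, u_j>^2 / <u_j, u_j>.
Coefficients: <v, e_1> = 6/sqrt(6), <v, e_2> = 24/sqrt(48).
Square and sum: Σ |<v, e_j>|^2 = 18.
Compute ||v||^2 = v·v = 18.
Deficit = 18 − 18 = 0 ≥ 0, confirming Bessel's inequality. (The deficit equals ||v − Σ <v,e_j> e_j||^2, the squared distance from v to span{e_j}.)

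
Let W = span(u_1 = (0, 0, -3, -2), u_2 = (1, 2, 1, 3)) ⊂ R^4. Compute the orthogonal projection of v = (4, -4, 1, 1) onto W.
proj_W(v) = (-15/38, -15/19, 30/19, 5/38)

Set up U = [u_1 | ... | u_2] ∈ R^(4×2). The projector onto W = col(U) is P = U (U^T U)^(-1) U^T.
Compute U^T U =
  [13, -9]
  [-9, 15],
and U^T v = (-5, 0).
Solve U^T U · c = U^T v for the coefficients: c = (-25/38, -15/38). The projection is proj_W(v) = U c.
Check: (v - proj_W(v)) · u_1 = 0  (should be 0).
Check: (v - proj_W(v)) · u_2 = 0  (should be 0).
Result: proj_W(v) = (-15/38, -15/19, 30/19, 5/38).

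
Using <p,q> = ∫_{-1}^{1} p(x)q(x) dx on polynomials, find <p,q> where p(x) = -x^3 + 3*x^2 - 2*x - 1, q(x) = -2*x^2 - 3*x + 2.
<p,q> = 62/15

Expand the product: p(x)·q(x) = 2*x^5 - 3*x^4 - 7*x^3 + 14*x^2 - x - 2.
∫_{-1}^{1} of each monomial x^k gives [2/(k+1) if k even, 0 if k odd]. Integrating term-by-term (or equivalently evaluating the antiderivative F(x) = x^6/3 - 3*x^5/5 - 7*x^4/4 + 14*x^3/3 - x^2/2 - 2*x at the endpoints):
  F(1) − F(−1) = 3/20 − (-239/60) = 62/15.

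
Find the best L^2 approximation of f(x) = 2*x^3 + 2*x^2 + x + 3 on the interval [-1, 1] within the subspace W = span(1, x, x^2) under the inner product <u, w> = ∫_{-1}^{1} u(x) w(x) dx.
g(x) = 2*x^2 + 11*x/5 + 3

The best approximation g ∈ W is the orthogonal projection of f onto W. Writing g = a_0 + a_1 x + a_2 x^2, the coefficients solve the normal equations G · a = b where
  G_{ij} = <φ_i, φ_j> and b_i = <f, φ_i>, with φ_0 = 1, φ_1 = x, φ_2 = x^2.
G =
  [2, 0, 2/3]
  [0, 2/3, 0]
  [2/3, 0, 2/5],
b = (22/3, 22/15, 14/5).
Solving gives a_0 = 3, a_1 = 11/5, a_2 = 2, so
  g(x) = 2*x^2 + 11*x/5 + 3.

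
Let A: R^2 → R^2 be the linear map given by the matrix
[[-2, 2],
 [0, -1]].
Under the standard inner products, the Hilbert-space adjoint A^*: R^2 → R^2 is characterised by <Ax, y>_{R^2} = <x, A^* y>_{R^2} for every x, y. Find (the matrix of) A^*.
A^* = A^T =
[[-2, 0],
 [2, -1]]

For real matrices with standard dot products, the defining identity <Ax, y> = <x, A^* y> gives (Ax)^T y = x^T (A^*) y, i.e. x^T A^T y = x^T (A^*) y. Since this holds for all x, y, we must have A^* = A^T. Therefore
A^* =
[[-2, 0],
 [2, -1]].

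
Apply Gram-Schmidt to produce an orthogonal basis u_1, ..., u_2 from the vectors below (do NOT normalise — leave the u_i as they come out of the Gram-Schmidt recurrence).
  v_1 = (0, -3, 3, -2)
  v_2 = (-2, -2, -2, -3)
Orthogonal basis:
  u_1 = (0, -3, 3, -2)
  u_2 = (-2, -13/11, -31/11, -27/11)

Apply the Gram-Schmidt recurrence
  u_1 = v_1
  u_i = v_i − Σ_{j<i} ((v_i · u_j) / (u_j · u_j)) · u_j.

Step by step this gives:
  u_1 = (0, -3, 3, -2)
  u_2 = (-2, -13/11, -31/11, -27/11)

Orthogonality check:
  u_2 · u_1 = 0 (should be 0)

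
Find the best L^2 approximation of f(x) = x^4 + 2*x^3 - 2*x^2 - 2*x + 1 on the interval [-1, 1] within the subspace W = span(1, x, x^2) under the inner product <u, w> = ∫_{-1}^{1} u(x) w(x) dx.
g(x) = -8*x^2/7 - 4*x/5 + 32/35

The best approximation g ∈ W is the orthogonal projection of f onto W. Writing g = a_0 + a_1 x + a_2 x^2, the coefficients solve the normal equations G · a = b where
  G_{ij} = <φ_i, φ_j> and b_i = <f, φ_i>, with φ_0 = 1, φ_1 = x, φ_2 = x^2.
G =
  [2, 0, 2/3]
  [0, 2/3, 0]
  [2/3, 0, 2/5],
b = (16/15, -8/15, 16/105).
Solving gives a_0 = 32/35, a_1 = -4/5, a_2 = -8/7, so
  g(x) = -8*x^2/7 - 4*x/5 + 32/35.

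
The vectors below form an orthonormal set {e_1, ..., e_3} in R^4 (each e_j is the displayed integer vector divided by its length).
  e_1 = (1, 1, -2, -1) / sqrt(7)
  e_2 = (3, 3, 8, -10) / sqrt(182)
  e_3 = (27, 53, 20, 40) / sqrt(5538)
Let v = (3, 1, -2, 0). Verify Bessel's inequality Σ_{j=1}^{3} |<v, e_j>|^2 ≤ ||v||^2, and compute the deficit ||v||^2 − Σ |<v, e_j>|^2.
Σ |<v, e_j>|^2 = 2306/213; ||v||^2 = 14; deficit = 676/213

Write each e_j = u_j / sqrt(<u_j, u_j>) where u_j is the displayed integer vector. Then <v, e_j> = <v, u_j> / sqrt(<u_j, u_j>), so |<v, e_j>|^2 = <v, u_j>^2 / <u_j, u_j>.
Coefficients: <v, e_1> = 8/sqrt(7), <v, e_2> = -4/sqrt(182), <v, e_3> = 94/sqrt(5538).
Square and sum: Σ |<v, e_j>|^2 = 2306/213.
Compute ||v||^2 = v·v = 14.
Deficit = 14 − 2306/213 = 676/213 ≥ 0, confirming Bessel's inequality. (The deficit equals ||v − Σ <v,e_j> e_j||^2, the squared distance from v to span{e_j}.)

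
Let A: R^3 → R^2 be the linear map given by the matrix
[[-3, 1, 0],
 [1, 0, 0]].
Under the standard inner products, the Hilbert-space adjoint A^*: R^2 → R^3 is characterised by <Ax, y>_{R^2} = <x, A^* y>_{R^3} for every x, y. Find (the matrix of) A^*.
A^* = A^T =
[[-3, 1],
 [1, 0],
 [0, 0]]

For real matrices with standard dot products, the defining identity <Ax, y> = <x, A^* y> gives (Ax)^T y = x^T (A^*) y, i.e. x^T A^T y = x^T (A^*) y. Since this holds for all x, y, we must have A^* = A^T. Therefore
A^* =
[[-3, 1],
 [1, 0],
 [0, 0]].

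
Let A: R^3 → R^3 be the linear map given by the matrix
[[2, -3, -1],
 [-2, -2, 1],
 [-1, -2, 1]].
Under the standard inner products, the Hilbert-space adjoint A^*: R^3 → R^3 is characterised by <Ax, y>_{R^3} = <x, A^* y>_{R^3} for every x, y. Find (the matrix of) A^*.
A^* = A^T =
[[2, -2, -1],
 [-3, -2, -2],
 [-1, 1, 1]]

For real matrices with standard dot products, the defining identity <Ax, y> = <x, A^* y> gives (Ax)^T y = x^T (A^*) y, i.e. x^T A^T y = x^T (A^*) y. Since this holds for all x, y, we must have A^* = A^T. Therefore
A^* =
[[2, -2, -1],
 [-3, -2, -2],
 [-1, 1, 1]].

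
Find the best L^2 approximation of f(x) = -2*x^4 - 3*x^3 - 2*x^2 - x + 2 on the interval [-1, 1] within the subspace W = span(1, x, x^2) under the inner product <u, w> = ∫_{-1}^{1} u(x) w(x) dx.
g(x) = -26*x^2/7 - 14*x/5 + 76/35

The best approximation g ∈ W is the orthogonal projection of f onto W. Writing g = a_0 + a_1 x + a_2 x^2, the coefficients solve the normal equations G · a = b where
  G_{ij} = <φ_i, φ_j> and b_i = <f, φ_i>, with φ_0 = 1, φ_1 = x, φ_2 = x^2.
G =
  [2, 0, 2/3]
  [0, 2/3, 0]
  [2/3, 0, 2/5],
b = (28/15, -28/15, -4/105).
Solving gives a_0 = 76/35, a_1 = -14/5, a_2 = -26/7, so
  g(x) = -26*x^2/7 - 14*x/5 + 76/35.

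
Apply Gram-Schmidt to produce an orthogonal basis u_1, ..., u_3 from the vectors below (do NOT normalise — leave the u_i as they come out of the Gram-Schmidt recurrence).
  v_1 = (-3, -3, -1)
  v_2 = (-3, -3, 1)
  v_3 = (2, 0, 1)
Orthogonal basis:
  u_1 = (-3, -3, -1)
  u_2 = (-6/19, -6/19, 36/19)
  u_3 = (1, -1, 0)

Apply the Gram-Schmidt recurrence
  u_1 = v_1
  u_i = v_i − Σ_{j<i} ((v_i · u_j) / (u_j · u_j)) · u_j.

Step by step this gives:
  u_1 = (-3, -3, -1)
  u_2 = (-6/19, -6/19, 36/19)
  u_3 = (1, -1, 0)

Orthogonality check:
  u_2 · u_1 = 0 (should be 0)
  u_3 · u_1 = 0 (should be 0)
  u_3 · u_2 = 0 (should be 0)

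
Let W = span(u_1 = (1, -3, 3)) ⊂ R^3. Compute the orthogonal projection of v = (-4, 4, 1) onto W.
proj_W(v) = (-13/19, 39/19, -39/19)

Set up U = [u_1 | ... | u_1] ∈ R^(3×1). The projector onto W = col(U) is P = U (U^T U)^(-1) U^T.
Compute U^T U =
  [19],
and U^T v = (-13).
Solve U^T U · c = U^T v for the coefficients: c = (-13/19). The projection is proj_W(v) = U c.
Check: (v - proj_W(v)) · u_1 = 0  (should be 0).
Result: proj_W(v) = (-13/19, 39/19, -39/19).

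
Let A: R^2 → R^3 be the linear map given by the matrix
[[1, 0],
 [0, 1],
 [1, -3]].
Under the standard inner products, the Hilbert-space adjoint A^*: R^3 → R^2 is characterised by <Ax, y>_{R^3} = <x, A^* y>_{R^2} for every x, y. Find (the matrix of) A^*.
A^* = A^T =
[[1, 0, 1],
 [0, 1, -3]]

For real matrices with standard dot products, the defining identity <Ax, y> = <x, A^* y> gives (Ax)^T y = x^T (A^*) y, i.e. x^T A^T y = x^T (A^*) y. Since this holds for all x, y, we must have A^* = A^T. Therefore
A^* =
[[1, 0, 1],
 [0, 1, -3]].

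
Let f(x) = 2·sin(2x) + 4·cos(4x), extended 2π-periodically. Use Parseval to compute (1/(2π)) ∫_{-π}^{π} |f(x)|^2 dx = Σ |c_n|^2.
Σ |c_n|^2 = 10

Expand |f|^2 and use orthogonality of {sin(nx), cos(mx)} on [-π, π]:
  ∫_{-π}^{π} sin(nx)^2 dx = π, ∫ cos(mx)^2 dx = π, and cross terms integrate to 0.
So ∫_{-π}^{π} f(x)^2 dx = 2^2 · π + 4^2 · π = (4 + 16)π.
Divide by 2π: (4 + 16)/2 = 10.
By Parseval, this equals Σ |c_n|^2.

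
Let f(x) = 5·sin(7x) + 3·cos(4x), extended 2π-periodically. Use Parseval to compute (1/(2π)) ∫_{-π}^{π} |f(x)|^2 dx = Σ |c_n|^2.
Σ |c_n|^2 = 17

Expand |f|^2 and use orthogonality of {sin(nx), cos(mx)} on [-π, π]:
  ∫_{-π}^{π} sin(nx)^2 dx = π, ∫ cos(mx)^2 dx = π, and cross terms integrate to 0.
So ∫_{-π}^{π} f(x)^2 dx = 5^2 · π + 3^2 · π = (25 + 9)π.
Divide by 2π: (25 + 9)/2 = 17.
By Parseval, this equals Σ |c_n|^2.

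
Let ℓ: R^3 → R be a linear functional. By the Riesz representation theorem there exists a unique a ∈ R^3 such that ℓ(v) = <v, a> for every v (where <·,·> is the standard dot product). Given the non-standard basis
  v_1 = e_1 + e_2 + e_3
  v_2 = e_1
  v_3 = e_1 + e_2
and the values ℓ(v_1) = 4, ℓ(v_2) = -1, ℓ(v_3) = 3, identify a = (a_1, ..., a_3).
a = (-1, 4, 1)

Write a = (a_1, ..., a_3) in the standard basis. For each basis vector v_i, ℓ(v_i) = <v_i, a> is a linear equation in the a_j's. Collect the n equations into a matrix system V a = ℓ, where row i of V is v_i (expressed in the standard basis). Since V is invertible (lower-triangular with 1s on the diagonal, up to permutation), solve by back-substitution:
  V =
[[1, 1, 1],
 [1, 0, 0],
 [1, 1, 0]]
  V a = (4, -1, 3)
Solving gives a = (-1, 4, 1).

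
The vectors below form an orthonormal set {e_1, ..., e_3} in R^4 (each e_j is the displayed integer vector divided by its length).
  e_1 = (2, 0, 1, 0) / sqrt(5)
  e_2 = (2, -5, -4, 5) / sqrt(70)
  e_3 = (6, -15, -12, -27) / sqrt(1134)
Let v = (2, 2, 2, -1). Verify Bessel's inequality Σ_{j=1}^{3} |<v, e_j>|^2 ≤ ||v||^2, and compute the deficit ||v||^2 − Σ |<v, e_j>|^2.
Σ |<v, e_j>|^2 = 113/9; ||v||^2 = 13; deficit = 4/9

Write each e_j = u_j / sqrt(<u_j, u_j>) where u_j is the displayed integer vector. Then <v, e_j> = <v, u_j> / sqrt(<u_j, u_j>), so |<v, e_j>|^2 = <v, u_j>^2 / <u_j, u_j>.
Coefficients: <v, e_1> = 6/sqrt(5), <v, e_2> = -19/sqrt(70), <v, e_3> = -15/sqrt(1134).
Square and sum: Σ |<v, e_j>|^2 = 113/9.
Compute ||v||^2 = v·v = 13.
Deficit = 13 − 113/9 = 4/9 ≥ 0, confirming Bessel's inequality. (The deficit equals ||v − Σ <v,e_j> e_j||^2, the squared distance from v to span{e_j}.)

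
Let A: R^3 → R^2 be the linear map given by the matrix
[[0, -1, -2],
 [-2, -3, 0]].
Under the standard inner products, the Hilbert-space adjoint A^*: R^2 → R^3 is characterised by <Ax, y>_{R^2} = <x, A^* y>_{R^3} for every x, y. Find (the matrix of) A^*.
A^* = A^T =
[[0, -2],
 [-1, -3],
 [-2, 0]]

For real matrices with standard dot products, the defining identity <Ax, y> = <x, A^* y> gives (Ax)^T y = x^T (A^*) y, i.e. x^T A^T y = x^T (A^*) y. Since this holds for all x, y, we must have A^* = A^T. Therefore
A^* =
[[0, -2],
 [-1, -3],
 [-2, 0]].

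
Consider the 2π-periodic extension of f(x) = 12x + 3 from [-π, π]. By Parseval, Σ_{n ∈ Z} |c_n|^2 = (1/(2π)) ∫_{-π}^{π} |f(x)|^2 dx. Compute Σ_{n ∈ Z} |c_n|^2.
Σ |c_n|^2 = 48π^2 + 9

Expand and integrate term by term over [-π, π]:
  ∫ (12x)^2 dx = 144·(2π^3/3); ∫ 2·12·(3)·x dx = 0 (odd integrand); ∫ 3^2 dx = 9·2π.
So (1/(2π)) ∫_{-π}^{π} (12x + 3)^2 dx = 144π^2/3 + 9 = 48π^2 + 9.
Parseval ⇒ Σ |c_n|^2 = 48π^2 + 9.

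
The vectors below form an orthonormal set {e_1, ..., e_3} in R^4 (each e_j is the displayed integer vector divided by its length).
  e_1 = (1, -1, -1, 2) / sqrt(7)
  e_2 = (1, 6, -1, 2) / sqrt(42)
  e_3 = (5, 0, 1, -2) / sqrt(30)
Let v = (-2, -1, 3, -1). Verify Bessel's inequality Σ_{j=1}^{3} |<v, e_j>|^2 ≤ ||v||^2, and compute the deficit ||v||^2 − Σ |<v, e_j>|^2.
Σ |<v, e_j>|^2 = 10; ||v||^2 = 15; deficit = 5

Write each e_j = u_j / sqrt(<u_j, u_j>) where u_j is the displayed integer vector. Then <v, e_j> = <v, u_j> / sqrt(<u_j, u_j>), so |<v, e_j>|^2 = <v, u_j>^2 / <u_j, u_j>.
Coefficients: <v, e_1> = -6/sqrt(7), <v, e_2> = -13/sqrt(42), <v, e_3> = -5/sqrt(30).
Square and sum: Σ |<v, e_j>|^2 = 10.
Compute ||v||^2 = v·v = 15.
Deficit = 15 − 10 = 5 ≥ 0, confirming Bessel's inequality. (The deficit equals ||v − Σ <v,e_j> e_j||^2, the squared distance from v to span{e_j}.)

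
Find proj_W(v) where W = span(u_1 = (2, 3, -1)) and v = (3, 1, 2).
proj_W(v) = (1, 3/2, -1/2)

Set up U = [u_1 | ... | u_1] ∈ R^(3×1). The projector onto W = col(U) is P = U (U^T U)^(-1) U^T.
Compute U^T U =
  [14],
and U^T v = (7).
Solve U^T U · c = U^T v for the coefficients: c = (1/2). The projection is proj_W(v) = U c.
Check: (v - proj_W(v)) · u_1 = 0  (should be 0).
Result: proj_W(v) = (1, 3/2, -1/2).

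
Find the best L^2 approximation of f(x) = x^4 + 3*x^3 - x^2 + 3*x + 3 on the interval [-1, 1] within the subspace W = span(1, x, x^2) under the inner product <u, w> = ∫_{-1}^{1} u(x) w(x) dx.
g(x) = -x^2/7 + 24*x/5 + 102/35

The best approximation g ∈ W is the orthogonal projection of f onto W. Writing g = a_0 + a_1 x + a_2 x^2, the coefficients solve the normal equations G · a = b where
  G_{ij} = <φ_i, φ_j> and b_i = <f, φ_i>, with φ_0 = 1, φ_1 = x, φ_2 = x^2.
G =
  [2, 0, 2/3]
  [0, 2/3, 0]
  [2/3, 0, 2/5],
b = (86/15, 16/5, 66/35).
Solving gives a_0 = 102/35, a_1 = 24/5, a_2 = -1/7, so
  g(x) = -x^2/7 + 24*x/5 + 102/35.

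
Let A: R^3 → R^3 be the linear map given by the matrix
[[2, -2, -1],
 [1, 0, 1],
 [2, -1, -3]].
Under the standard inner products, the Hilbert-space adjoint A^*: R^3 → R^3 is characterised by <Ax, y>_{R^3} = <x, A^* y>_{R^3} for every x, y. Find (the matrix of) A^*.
A^* = A^T =
[[2, 1, 2],
 [-2, 0, -1],
 [-1, 1, -3]]

For real matrices with standard dot products, the defining identity <Ax, y> = <x, A^* y> gives (Ax)^T y = x^T (A^*) y, i.e. x^T A^T y = x^T (A^*) y. Since this holds for all x, y, we must have A^* = A^T. Therefore
A^* =
[[2, 1, 2],
 [-2, 0, -1],
 [-1, 1, -3]].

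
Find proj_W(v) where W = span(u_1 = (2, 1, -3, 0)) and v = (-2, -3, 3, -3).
proj_W(v) = (-16/7, -8/7, 24/7, 0)

Set up U = [u_1 | ... | u_1] ∈ R^(4×1). The projector onto W = col(U) is P = U (U^T U)^(-1) U^T.
Compute U^T U =
  [14],
and U^T v = (-16).
Solve U^T U · c = U^T v for the coefficients: c = (-8/7). The projection is proj_W(v) = U c.
Check: (v - proj_W(v)) · u_1 = 0  (should be 0).
Result: proj_W(v) = (-16/7, -8/7, 24/7, 0).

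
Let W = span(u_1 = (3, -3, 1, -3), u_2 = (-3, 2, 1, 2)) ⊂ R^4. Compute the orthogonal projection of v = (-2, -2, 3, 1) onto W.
proj_W(v) = (-21/13, -7/26, 42/13, -7/26)

Set up U = [u_1 | ... | u_2] ∈ R^(4×2). The projector onto W = col(U) is P = U (U^T U)^(-1) U^T.
Compute U^T U =
  [28, -20]
  [-20, 18],
and U^T v = (0, 7).
Solve U^T U · c = U^T v for the coefficients: c = (35/26, 49/26). The projection is proj_W(v) = U c.
Check: (v - proj_W(v)) · u_1 = 0  (should be 0).
Check: (v - proj_W(v)) · u_2 = 0  (should be 0).
Result: proj_W(v) = (-21/13, -7/26, 42/13, -7/26).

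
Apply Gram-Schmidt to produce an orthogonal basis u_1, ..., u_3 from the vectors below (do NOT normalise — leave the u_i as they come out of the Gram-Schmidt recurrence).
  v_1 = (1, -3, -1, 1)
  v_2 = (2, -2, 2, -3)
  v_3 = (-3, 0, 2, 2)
Orthogonal basis:
  u_1 = (1, -3, -1, 1)
  u_2 = (7/4, -5/4, 9/4, -13/4)
  u_3 = (-172/81, -97/81, 23/9, 88/81)

Apply the Gram-Schmidt recurrence
  u_1 = v_1
  u_i = v_i − Σ_{j<i} ((v_i · u_j) / (u_j · u_j)) · u_j.

Step by step this gives:
  u_1 = (1, -3, -1, 1)
  u_2 = (7/4, -5/4, 9/4, -13/4)
  u_3 = (-172/81, -97/81, 23/9, 88/81)

Orthogonality check:
  u_2 · u_1 = 0 (should be 0)
  u_3 · u_1 = 0 (should be 0)
  u_3 · u_2 = 0 (should be 0)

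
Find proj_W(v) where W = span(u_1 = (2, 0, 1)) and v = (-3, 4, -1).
proj_W(v) = (-14/5, 0, -7/5)

Set up U = [u_1 | ... | u_1] ∈ R^(3×1). The projector onto W = col(U) is P = U (U^T U)^(-1) U^T.
Compute U^T U =
  [5],
and U^T v = (-7).
Solve U^T U · c = U^T v for the coefficients: c = (-7/5). The projection is proj_W(v) = U c.
Check: (v - proj_W(v)) · u_1 = 0  (should be 0).
Result: proj_W(v) = (-14/5, 0, -7/5).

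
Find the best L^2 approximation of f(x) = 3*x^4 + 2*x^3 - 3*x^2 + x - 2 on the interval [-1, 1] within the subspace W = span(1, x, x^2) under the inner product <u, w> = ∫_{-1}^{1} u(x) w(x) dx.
g(x) = -3*x^2/7 + 11*x/5 - 79/35

The best approximation g ∈ W is the orthogonal projection of f onto W. Writing g = a_0 + a_1 x + a_2 x^2, the coefficients solve the normal equations G · a = b where
  G_{ij} = <φ_i, φ_j> and b_i = <f, φ_i>, with φ_0 = 1, φ_1 = x, φ_2 = x^2.
G =
  [2, 0, 2/3]
  [0, 2/3, 0]
  [2/3, 0, 2/5],
b = (-24/5, 22/15, -176/105).
Solving gives a_0 = -79/35, a_1 = 11/5, a_2 = -3/7, so
  g(x) = -3*x^2/7 + 11*x/5 - 79/35.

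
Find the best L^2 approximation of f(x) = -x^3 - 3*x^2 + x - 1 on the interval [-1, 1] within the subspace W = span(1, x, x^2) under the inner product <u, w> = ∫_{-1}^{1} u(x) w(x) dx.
g(x) = -3*x^2 + 2*x/5 - 1

The best approximation g ∈ W is the orthogonal projection of f onto W. Writing g = a_0 + a_1 x + a_2 x^2, the coefficients solve the normal equations G · a = b where
  G_{ij} = <φ_i, φ_j> and b_i = <f, φ_i>, with φ_0 = 1, φ_1 = x, φ_2 = x^2.
G =
  [2, 0, 2/3]
  [0, 2/3, 0]
  [2/3, 0, 2/5],
b = (-4, 4/15, -28/15).
Solving gives a_0 = -1, a_1 = 2/5, a_2 = -3, so
  g(x) = -3*x^2 + 2*x/5 - 1.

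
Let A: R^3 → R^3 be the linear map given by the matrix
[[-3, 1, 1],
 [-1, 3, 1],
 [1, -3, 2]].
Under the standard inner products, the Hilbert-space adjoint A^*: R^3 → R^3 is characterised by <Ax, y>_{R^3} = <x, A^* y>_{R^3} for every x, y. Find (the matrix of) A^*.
A^* = A^T =
[[-3, -1, 1],
 [1, 3, -3],
 [1, 1, 2]]

For real matrices with standard dot products, the defining identity <Ax, y> = <x, A^* y> gives (Ax)^T y = x^T (A^*) y, i.e. x^T A^T y = x^T (A^*) y. Since this holds for all x, y, we must have A^* = A^T. Therefore
A^* =
[[-3, -1, 1],
 [1, 3, -3],
 [1, 1, 2]].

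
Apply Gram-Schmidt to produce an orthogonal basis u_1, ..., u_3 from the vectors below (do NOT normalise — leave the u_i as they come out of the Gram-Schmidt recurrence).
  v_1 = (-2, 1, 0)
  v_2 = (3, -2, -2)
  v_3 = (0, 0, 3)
Orthogonal basis:
  u_1 = (-2, 1, 0)
  u_2 = (-1/5, -2/5, -2)
  u_3 = (-2/7, -4/7, 1/7)

Apply the Gram-Schmidt recurrence
  u_1 = v_1
  u_i = v_i − Σ_{j<i} ((v_i · u_j) / (u_j · u_j)) · u_j.

Step by step this gives:
  u_1 = (-2, 1, 0)
  u_2 = (-1/5, -2/5, -2)
  u_3 = (-2/7, -4/7, 1/7)

Orthogonality check:
  u_2 · u_1 = 0 (should be 0)
  u_3 · u_1 = 0 (should be 0)
  u_3 · u_2 = 0 (should be 0)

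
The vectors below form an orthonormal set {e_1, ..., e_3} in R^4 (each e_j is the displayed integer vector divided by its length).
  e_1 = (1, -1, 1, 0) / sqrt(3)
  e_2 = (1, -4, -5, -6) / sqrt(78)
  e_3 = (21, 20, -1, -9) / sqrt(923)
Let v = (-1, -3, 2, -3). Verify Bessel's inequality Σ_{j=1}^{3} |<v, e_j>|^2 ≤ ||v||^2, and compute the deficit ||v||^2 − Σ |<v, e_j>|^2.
Σ |<v, e_j>|^2 = 1897/142; ||v||^2 = 23; deficit = 1369/142

Write each e_j = u_j / sqrt(<u_j, u_j>) where u_j is the displayed integer vector. Then <v, e_j> = <v, u_j> / sqrt(<u_j, u_j>), so |<v, e_j>|^2 = <v, u_j>^2 / <u_j, u_j>.
Coefficients: <v, e_1> = 4/sqrt(3), <v, e_2> = 19/sqrt(78), <v, e_3> = -56/sqrt(923).
Square and sum: Σ |<v, e_j>|^2 = 1897/142.
Compute ||v||^2 = v·v = 23.
Deficit = 23 − 1897/142 = 1369/142 ≥ 0, confirming Bessel's inequality. (The deficit equals ||v − Σ <v,e_j> e_j||^2, the squared distance from v to span{e_j}.)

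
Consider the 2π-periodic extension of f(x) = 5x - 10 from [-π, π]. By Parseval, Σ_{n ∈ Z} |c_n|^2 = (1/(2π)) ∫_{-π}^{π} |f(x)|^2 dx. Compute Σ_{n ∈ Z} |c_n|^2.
Σ |c_n|^2 = 25π^2/3 + 100

Expand and integrate term by term over [-π, π]:
  ∫ (5x)^2 dx = 25·(2π^3/3); ∫ 2·5·(-10)·x dx = 0 (odd integrand); ∫ (-10)^2 dx = 100·2π.
So (1/(2π)) ∫_{-π}^{π} (5x - 10)^2 dx = 25π^2/3 + 100 = 25π^2/3 + 100.
Parseval ⇒ Σ |c_n|^2 = 25π^2/3 + 100.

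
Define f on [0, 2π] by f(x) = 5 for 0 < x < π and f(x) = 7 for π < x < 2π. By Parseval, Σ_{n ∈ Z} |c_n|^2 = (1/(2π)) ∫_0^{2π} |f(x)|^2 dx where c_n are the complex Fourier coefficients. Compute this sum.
Σ |c_n|^2 = 37

Parseval equates the L^2 energy of f (normalised by 1/(2π)) with the ℓ^2 sum of its Fourier coefficients: (1/(2π)) ∫_0^{2π} |f|^2 = Σ |c_n|^2.
Compute the left side: (1/(2π)) [∫_0^π 5^2 dx + ∫_π^{2π} 7^2 dx] = (1/(2π)) · (25π + 49π) = (25 + 49)/2 = 37.
So Σ_{n ∈ Z} |c_n|^2 = 37.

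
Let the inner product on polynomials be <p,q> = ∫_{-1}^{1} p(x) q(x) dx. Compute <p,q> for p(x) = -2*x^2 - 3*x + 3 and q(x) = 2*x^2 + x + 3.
<p,q> = 72/5

Expand the product: p(x)·q(x) = -4*x^4 - 8*x^3 - 3*x^2 - 6*x + 9.
∫_{-1}^{1} of each monomial x^k gives [2/(k+1) if k even, 0 if k odd]. Integrating term-by-term (or equivalently evaluating the antiderivative F(x) = -4*x^5/5 - 2*x^4 - x^3 - 3*x^2 + 9*x at the endpoints):
  F(1) − F(−1) = 11/5 − (-61/5) = 72/5.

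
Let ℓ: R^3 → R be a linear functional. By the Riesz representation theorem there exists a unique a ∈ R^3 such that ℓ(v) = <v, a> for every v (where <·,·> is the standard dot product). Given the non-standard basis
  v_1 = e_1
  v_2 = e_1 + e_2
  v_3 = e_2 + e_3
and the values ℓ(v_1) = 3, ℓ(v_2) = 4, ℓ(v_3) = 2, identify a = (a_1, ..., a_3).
a = (3, 1, 1)

Write a = (a_1, ..., a_3) in the standard basis. For each basis vector v_i, ℓ(v_i) = <v_i, a> is a linear equation in the a_j's. Collect the n equations into a matrix system V a = ℓ, where row i of V is v_i (expressed in the standard basis). Since V is invertible (lower-triangular with 1s on the diagonal, up to permutation), solve by back-substitution:
  V =
[[1, 0, 0],
 [1, 1, 0],
 [0, 1, 1]]
  V a = (3, 4, 2)
Solving gives a = (3, 1, 1).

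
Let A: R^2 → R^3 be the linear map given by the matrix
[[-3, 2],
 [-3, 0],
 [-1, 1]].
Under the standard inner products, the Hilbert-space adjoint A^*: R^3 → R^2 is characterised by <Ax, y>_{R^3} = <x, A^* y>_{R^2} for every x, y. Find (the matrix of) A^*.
A^* = A^T =
[[-3, -3, -1],
 [2, 0, 1]]

For real matrices with standard dot products, the defining identity <Ax, y> = <x, A^* y> gives (Ax)^T y = x^T (A^*) y, i.e. x^T A^T y = x^T (A^*) y. Since this holds for all x, y, we must have A^* = A^T. Therefore
A^* =
[[-3, -3, -1],
 [2, 0, 1]].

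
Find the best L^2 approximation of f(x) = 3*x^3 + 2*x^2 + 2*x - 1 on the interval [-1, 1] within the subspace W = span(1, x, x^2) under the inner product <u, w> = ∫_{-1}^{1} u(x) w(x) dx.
g(x) = 2*x^2 + 19*x/5 - 1

The best approximation g ∈ W is the orthogonal projection of f onto W. Writing g = a_0 + a_1 x + a_2 x^2, the coefficients solve the normal equations G · a = b where
  G_{ij} = <φ_i, φ_j> and b_i = <f, φ_i>, with φ_0 = 1, φ_1 = x, φ_2 = x^2.
G =
  [2, 0, 2/3]
  [0, 2/3, 0]
  [2/3, 0, 2/5],
b = (-2/3, 38/15, 2/15).
Solving gives a_0 = -1, a_1 = 19/5, a_2 = 2, so
  g(x) = 2*x^2 + 19*x/5 - 1.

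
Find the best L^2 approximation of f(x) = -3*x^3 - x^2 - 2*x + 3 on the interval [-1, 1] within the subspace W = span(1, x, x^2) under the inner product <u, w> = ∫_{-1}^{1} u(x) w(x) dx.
g(x) = -x^2 - 19*x/5 + 3

The best approximation g ∈ W is the orthogonal projection of f onto W. Writing g = a_0 + a_1 x + a_2 x^2, the coefficients solve the normal equations G · a = b where
  G_{ij} = <φ_i, φ_j> and b_i = <f, φ_i>, with φ_0 = 1, φ_1 = x, φ_2 = x^2.
G =
  [2, 0, 2/3]
  [0, 2/3, 0]
  [2/3, 0, 2/5],
b = (16/3, -38/15, 8/5).
Solving gives a_0 = 3, a_1 = -19/5, a_2 = -1, so
  g(x) = -x^2 - 19*x/5 + 3.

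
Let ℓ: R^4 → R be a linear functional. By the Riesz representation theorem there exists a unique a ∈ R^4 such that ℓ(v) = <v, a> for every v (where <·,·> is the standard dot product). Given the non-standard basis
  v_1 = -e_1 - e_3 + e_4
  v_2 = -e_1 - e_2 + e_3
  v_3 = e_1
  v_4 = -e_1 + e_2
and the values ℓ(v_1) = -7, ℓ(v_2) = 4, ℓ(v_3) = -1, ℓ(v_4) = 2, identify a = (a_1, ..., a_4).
a = (-1, 1, 4, -4)

Write a = (a_1, ..., a_4) in the standard basis. For each basis vector v_i, ℓ(v_i) = <v_i, a> is a linear equation in the a_j's. Collect the n equations into a matrix system V a = ℓ, where row i of V is v_i (expressed in the standard basis). Since V is invertible (lower-triangular with 1s on the diagonal, up to permutation), solve by back-substitution:
  V =
[[-1, 0, -1, 1],
 [-1, -1, 1, 0],
 [1, 0, 0, 0],
 [-1, 1, 0, 0]]
  V a = (-7, 4, -1, 2)
Solving gives a = (-1, 1, 4, -4).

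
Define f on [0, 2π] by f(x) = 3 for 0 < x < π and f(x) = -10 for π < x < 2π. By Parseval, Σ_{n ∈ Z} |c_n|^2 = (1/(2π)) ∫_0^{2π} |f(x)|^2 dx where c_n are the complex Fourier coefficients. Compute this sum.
Σ |c_n|^2 = 109/2

Parseval equates the L^2 energy of f (normalised by 1/(2π)) with the ℓ^2 sum of its Fourier coefficients: (1/(2π)) ∫_0^{2π} |f|^2 = Σ |c_n|^2.
Compute the left side: (1/(2π)) [∫_0^π 3^2 dx + ∫_π^{2π} (-10)^2 dx] = (1/(2π)) · (9π + 100π) = (9 + 100)/2 = 109/2.
So Σ_{n ∈ Z} |c_n|^2 = 109/2.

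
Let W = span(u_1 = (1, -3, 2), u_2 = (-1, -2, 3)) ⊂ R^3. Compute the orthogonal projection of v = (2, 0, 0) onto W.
proj_W(v) = (4/3, -2/3, -2/3)

Set up U = [u_1 | ... | u_2] ∈ R^(3×2). The projector onto W = col(U) is P = U (U^T U)^(-1) U^T.
Compute U^T U =
  [14, 11]
  [11, 14],
and U^T v = (2, -2).
Solve U^T U · c = U^T v for the coefficients: c = (2/3, -2/3). The projection is proj_W(v) = U c.
Check: (v - proj_W(v)) · u_1 = 0  (should be 0).
Check: (v - proj_W(v)) · u_2 = 0  (should be 0).
Result: proj_W(v) = (4/3, -2/3, -2/3).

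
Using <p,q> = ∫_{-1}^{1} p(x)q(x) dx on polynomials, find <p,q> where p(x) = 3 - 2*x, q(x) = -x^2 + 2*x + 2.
<p,q> = 22/3

Expand the product: p(x)·q(x) = 2*x^3 - 7*x^2 + 2*x + 6.
∫_{-1}^{1} of each monomial x^k gives [2/(k+1) if k even, 0 if k odd]. Integrating term-by-term (or equivalently evaluating the antiderivative F(x) = x^4/2 - 7*x^3/3 + x^2 + 6*x at the endpoints):
  F(1) − F(−1) = 31/6 − (-13/6) = 22/3.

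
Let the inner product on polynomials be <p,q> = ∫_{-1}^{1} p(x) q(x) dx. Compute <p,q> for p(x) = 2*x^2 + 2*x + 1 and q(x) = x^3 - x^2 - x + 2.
<p,q> = 14/3

Expand the product: p(x)·q(x) = 2*x^5 - 3*x^3 + x^2 + 3*x + 2.
∫_{-1}^{1} of each monomial x^k gives [2/(k+1) if k even, 0 if k odd]. Integrating term-by-term (or equivalently evaluating the antiderivative F(x) = x^6/3 - 3*x^4/4 + x^3/3 + 3*x^2/2 + 2*x at the endpoints):
  F(1) − F(−1) = 41/12 − (-5/4) = 14/3.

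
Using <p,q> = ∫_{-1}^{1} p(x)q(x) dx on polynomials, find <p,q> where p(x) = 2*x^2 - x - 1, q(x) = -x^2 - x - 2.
<p,q> = 28/15

Expand the product: p(x)·q(x) = -2*x^4 - x^3 - 2*x^2 + 3*x + 2.
∫_{-1}^{1} of each monomial x^k gives [2/(k+1) if k even, 0 if k odd]. Integrating term-by-term (or equivalently evaluating the antiderivative F(x) = -2*x^5/5 - x^4/4 - 2*x^3/3 + 3*x^2/2 + 2*x at the endpoints):
  F(1) − F(−1) = 131/60 − (19/60) = 28/15.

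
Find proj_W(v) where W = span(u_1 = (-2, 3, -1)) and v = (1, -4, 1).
proj_W(v) = (15/7, -45/14, 15/14)

Set up U = [u_1 | ... | u_1] ∈ R^(3×1). The projector onto W = col(U) is P = U (U^T U)^(-1) U^T.
Compute U^T U =
  [14],
and U^T v = (-15).
Solve U^T U · c = U^T v for the coefficients: c = (-15/14). The projection is proj_W(v) = U c.
Check: (v - proj_W(v)) · u_1 = 0  (should be 0).
Result: proj_W(v) = (15/7, -45/14, 15/14).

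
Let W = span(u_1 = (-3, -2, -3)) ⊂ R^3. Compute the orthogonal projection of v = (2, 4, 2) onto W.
proj_W(v) = (30/11, 20/11, 30/11)

Set up U = [u_1 | ... | u_1] ∈ R^(3×1). The projector onto W = col(U) is P = U (U^T U)^(-1) U^T.
Compute U^T U =
  [22],
and U^T v = (-20).
Solve U^T U · c = U^T v for the coefficients: c = (-10/11). The projection is proj_W(v) = U c.
Check: (v - proj_W(v)) · u_1 = 0  (should be 0).
Result: proj_W(v) = (30/11, 20/11, 30/11).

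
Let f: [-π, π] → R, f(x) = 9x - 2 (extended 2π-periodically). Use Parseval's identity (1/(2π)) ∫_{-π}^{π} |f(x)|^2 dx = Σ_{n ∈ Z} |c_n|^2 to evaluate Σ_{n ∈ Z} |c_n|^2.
Σ |c_n|^2 = 27π^2 + 4

Expand and integrate term by term over [-π, π]:
  ∫ (9x)^2 dx = 81·(2π^3/3); ∫ 2·9·(-2)·x dx = 0 (odd integrand); ∫ (-2)^2 dx = 4·2π.
So (1/(2π)) ∫_{-π}^{π} (9x - 2)^2 dx = 81π^2/3 + 4 = 27π^2 + 4.
Parseval ⇒ Σ |c_n|^2 = 27π^2 + 4.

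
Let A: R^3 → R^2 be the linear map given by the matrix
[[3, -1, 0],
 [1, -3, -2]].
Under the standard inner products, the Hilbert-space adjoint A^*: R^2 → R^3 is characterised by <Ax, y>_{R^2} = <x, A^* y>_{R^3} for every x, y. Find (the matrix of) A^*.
A^* = A^T =
[[3, 1],
 [-1, -3],
 [0, -2]]

For real matrices with standard dot products, the defining identity <Ax, y> = <x, A^* y> gives (Ax)^T y = x^T (A^*) y, i.e. x^T A^T y = x^T (A^*) y. Since this holds for all x, y, we must have A^* = A^T. Therefore
A^* =
[[3, 1],
 [-1, -3],
 [0, -2]].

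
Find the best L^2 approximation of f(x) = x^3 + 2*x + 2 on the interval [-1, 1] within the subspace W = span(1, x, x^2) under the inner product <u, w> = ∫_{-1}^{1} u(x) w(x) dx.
g(x) = 13*x/5 + 2

The best approximation g ∈ W is the orthogonal projection of f onto W. Writing g = a_0 + a_1 x + a_2 x^2, the coefficients solve the normal equations G · a = b where
  G_{ij} = <φ_i, φ_j> and b_i = <f, φ_i>, with φ_0 = 1, φ_1 = x, φ_2 = x^2.
G =
  [2, 0, 2/3]
  [0, 2/3, 0]
  [2/3, 0, 2/5],
b = (4, 26/15, 4/3).
Solving gives a_0 = 2, a_1 = 13/5, a_2 = 0, so
  g(x) = 13*x/5 + 2.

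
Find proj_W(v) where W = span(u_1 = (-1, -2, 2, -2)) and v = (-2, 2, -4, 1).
proj_W(v) = (12/13, 24/13, -24/13, 24/13)

Set up U = [u_1 | ... | u_1] ∈ R^(4×1). The projector onto W = col(U) is P = U (U^T U)^(-1) U^T.
Compute U^T U =
  [13],
and U^T v = (-12).
Solve U^T U · c = U^T v for the coefficients: c = (-12/13). The projection is proj_W(v) = U c.
Check: (v - proj_W(v)) · u_1 = 0  (should be 0).
Result: proj_W(v) = (12/13, 24/13, -24/13, 24/13).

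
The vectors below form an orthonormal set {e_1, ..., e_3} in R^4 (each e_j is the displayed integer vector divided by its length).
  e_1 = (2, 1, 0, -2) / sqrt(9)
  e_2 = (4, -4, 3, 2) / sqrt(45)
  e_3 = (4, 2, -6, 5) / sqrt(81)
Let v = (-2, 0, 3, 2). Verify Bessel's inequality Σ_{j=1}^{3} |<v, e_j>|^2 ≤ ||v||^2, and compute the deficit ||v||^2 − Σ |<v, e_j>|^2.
Σ |<v, e_j>|^2 = 877/81; ||v||^2 = 17; deficit = 500/81

Write each e_j = u_j / sqrt(<u_j, u_j>) where u_j is the displayed integer vector. Then <v, e_j> = <v, u_j> / sqrt(<u_j, u_j>), so |<v, e_j>|^2 = <v, u_j>^2 / <u_j, u_j>.
Coefficients: <v, e_1> = -8/sqrt(9), <v, e_2> = 5/sqrt(45), <v, e_3> = -16/sqrt(81).
Square and sum: Σ |<v, e_j>|^2 = 877/81.
Compute ||v||^2 = v·v = 17.
Deficit = 17 − 877/81 = 500/81 ≥ 0, confirming Bessel's inequality. (The deficit equals ||v − Σ <v,e_j> e_j||^2, the squared distance from v to span{e_j}.)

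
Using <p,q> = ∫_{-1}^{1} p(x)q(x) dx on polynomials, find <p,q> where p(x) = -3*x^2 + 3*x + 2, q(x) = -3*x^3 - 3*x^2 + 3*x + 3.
<p,q> = 8

Expand the product: p(x)·q(x) = 9*x^5 - 24*x^3 - 6*x^2 + 15*x + 6.
∫_{-1}^{1} of each monomial x^k gives [2/(k+1) if k even, 0 if k odd]. Integrating term-by-term (or equivalently evaluating the antiderivative F(x) = 3*x^6/2 - 6*x^4 - 2*x^3 + 15*x^2/2 + 6*x at the endpoints):
  F(1) − F(−1) = 7 − (-1) = 8.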